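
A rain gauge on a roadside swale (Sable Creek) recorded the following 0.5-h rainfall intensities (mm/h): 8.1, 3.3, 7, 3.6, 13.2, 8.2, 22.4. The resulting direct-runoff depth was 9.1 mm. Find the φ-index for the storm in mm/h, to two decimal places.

φ ≈ 8.70 mm/h

Only the 2 blocks with intensity above φ contribute runoff: 13.2, 22.4 mm/h.
Σ(I−φ)·Δt = d  ⇒  (13.2+22.4 − 2φ)·0.5 = 9.1
φ = (35.60 − 9.1/0.5) / 2 = 8.70 mm/h.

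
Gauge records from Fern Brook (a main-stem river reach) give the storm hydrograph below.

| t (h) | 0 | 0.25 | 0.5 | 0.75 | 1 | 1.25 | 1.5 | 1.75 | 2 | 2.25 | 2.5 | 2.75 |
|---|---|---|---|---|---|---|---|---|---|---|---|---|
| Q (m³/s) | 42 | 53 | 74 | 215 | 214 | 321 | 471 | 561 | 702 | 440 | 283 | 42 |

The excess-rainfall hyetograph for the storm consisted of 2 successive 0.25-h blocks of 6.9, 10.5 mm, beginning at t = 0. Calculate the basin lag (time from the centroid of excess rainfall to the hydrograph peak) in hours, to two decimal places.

Centroid of excess rainfall: t_c = Σ P_i·t̄_i / ΣP_i = 0.2759 h (block centres at 0.125, 0.375 h).
Hydrograph peak occurs at t = 2 h, so basin lag t_L = 2 − 0.2759 = 1.72 h.

t_L ≈ 1.72 h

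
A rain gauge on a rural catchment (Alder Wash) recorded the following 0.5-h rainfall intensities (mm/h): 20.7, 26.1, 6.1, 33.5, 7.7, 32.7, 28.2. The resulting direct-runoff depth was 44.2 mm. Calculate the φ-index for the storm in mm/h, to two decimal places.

φ ≈ 10.56 mm/h

Only the 5 blocks with intensity above φ contribute runoff: 20.7, 26.1, 33.5, 32.7, 28.2 mm/h.
Σ(I−φ)·Δt = d  ⇒  (20.7+26.1+33.5+32.7+28.2 − 5φ)·0.5 = 44.2
φ = (141.2 − 44.2/0.5) / 5 = 10.56 mm/h.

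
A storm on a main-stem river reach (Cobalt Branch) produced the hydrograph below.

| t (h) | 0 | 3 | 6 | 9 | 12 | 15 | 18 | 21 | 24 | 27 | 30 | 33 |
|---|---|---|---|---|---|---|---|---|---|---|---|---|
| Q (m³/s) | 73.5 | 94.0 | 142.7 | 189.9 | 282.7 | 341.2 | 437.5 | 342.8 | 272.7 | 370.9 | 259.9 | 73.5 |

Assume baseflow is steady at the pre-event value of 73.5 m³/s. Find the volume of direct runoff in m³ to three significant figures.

V ≈ 2.16 × 10^7 m³

Direct-runoff ordinates (Q − Q_b): 0.0, 20.5, 69.2, 116.4, 209.2, 267.7, 364.0, 269.3, 199.2, 297.4, 186.4, 0.0 m³/s.
ΣQ_DR = 1999 m³/s.
With Δt = 3 h = 10800 s, V = ΣQ_DR · Δt = 1999 × 10800 = 2.16 × 10^7 m³.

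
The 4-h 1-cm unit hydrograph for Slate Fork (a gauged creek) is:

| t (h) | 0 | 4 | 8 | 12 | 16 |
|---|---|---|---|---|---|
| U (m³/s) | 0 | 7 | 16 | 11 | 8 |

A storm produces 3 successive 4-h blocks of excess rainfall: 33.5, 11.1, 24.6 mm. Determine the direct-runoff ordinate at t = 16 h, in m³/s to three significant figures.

By discrete convolution, Q_j = Σ (P_i / 10 mm) · U_{j−i}.
At t = 16 h (j=4): Q = (33.5/10)·8 + (11.1/10)·11 + (24.6/10)·16 = 78.4 m³/s.

Q ≈ 78.4 m³/s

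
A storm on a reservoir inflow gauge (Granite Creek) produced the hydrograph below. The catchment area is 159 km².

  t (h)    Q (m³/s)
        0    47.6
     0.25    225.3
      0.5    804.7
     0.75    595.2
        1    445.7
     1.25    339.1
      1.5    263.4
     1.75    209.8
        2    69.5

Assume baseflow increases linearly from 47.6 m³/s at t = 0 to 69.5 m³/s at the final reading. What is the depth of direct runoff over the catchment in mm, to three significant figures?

Direct runoff: 0.00, 174.96, 751.62, 539.39, 387.15, 277.81, 199.38, 143.04, 0.00 m³/s; ΣQ_DR = 2473 m³/s.
V = ΣQ_DR · Δt = 2473 × 900 s = 2.226 × 10^6 m³.
Over A = 159 km², depth = V / A = 14.0 mm.

d ≈ 14.0 mm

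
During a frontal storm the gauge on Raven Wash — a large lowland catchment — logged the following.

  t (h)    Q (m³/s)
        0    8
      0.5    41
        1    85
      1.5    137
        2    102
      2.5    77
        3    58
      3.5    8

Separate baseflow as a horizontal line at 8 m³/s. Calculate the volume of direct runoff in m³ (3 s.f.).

V ≈ 8.14 × 10^5 m³

Direct-runoff ordinates (Q − Q_b): 0.0, 33.0, 77.0, 129.0, 94.0, 69.0, 50.0, 0.0 m³/s.
ΣQ_DR = 452.0 m³/s.
With Δt = 0.5 h = 1800 s, V = ΣQ_DR · Δt = 452.0 × 1800 = 8.14 × 10^5 m³.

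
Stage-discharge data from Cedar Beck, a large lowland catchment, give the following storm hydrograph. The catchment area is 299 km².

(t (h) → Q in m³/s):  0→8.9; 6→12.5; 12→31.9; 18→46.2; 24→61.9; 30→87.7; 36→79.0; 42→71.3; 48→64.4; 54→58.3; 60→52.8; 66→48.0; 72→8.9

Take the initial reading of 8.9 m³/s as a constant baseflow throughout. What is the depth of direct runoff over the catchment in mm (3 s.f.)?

Direct runoff: 0.0, 3.6, 23.0, 37.3, 53.0, 78.8, 70.1, 62.4, 55.5, 49.4, 43.9, 39.1, 0.0 m³/s; ΣQ_DR = 516.1 m³/s.
V = ΣQ_DR · Δt = 516.1 × 21600 s = 1.115 × 10^7 m³.
Over A = 299 km², depth = V / A = 37.3 mm.

d ≈ 37.3 mm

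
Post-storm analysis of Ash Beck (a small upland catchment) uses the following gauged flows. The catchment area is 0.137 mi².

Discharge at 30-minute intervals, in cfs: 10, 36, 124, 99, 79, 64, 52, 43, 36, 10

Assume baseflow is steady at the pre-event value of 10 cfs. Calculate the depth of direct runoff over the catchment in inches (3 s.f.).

d ≈ 2.56 in

Direct runoff: 0.0, 26.0, 114.0, 89.0, 69.0, 54.0, 42.0, 33.0, 26.0, 0.0 cfs; ΣQ_DR = 453.0 cfs.
V = ΣQ_DR · Δt = 453.0 × 1800 s = 8.154 × 10^5 ft³.
Over A = 0.137 mi², depth = V / A = 2.56 in.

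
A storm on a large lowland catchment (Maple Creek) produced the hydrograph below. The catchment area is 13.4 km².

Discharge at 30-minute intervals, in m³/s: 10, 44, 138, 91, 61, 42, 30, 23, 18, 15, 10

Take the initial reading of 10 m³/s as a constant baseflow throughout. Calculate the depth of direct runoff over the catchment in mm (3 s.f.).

Direct runoff: 0.0, 34.0, 128.0, 81.0, 51.0, 32.0, 20.0, 13.0, 8.0, 5.0, 0.0 m³/s; ΣQ_DR = 372.0 m³/s.
V = ΣQ_DR · Δt = 372.0 × 1800 s = 6.696 × 10^5 m³.
Over A = 13.4 km², depth = V / A = 50.0 mm.

d ≈ 50.0 mm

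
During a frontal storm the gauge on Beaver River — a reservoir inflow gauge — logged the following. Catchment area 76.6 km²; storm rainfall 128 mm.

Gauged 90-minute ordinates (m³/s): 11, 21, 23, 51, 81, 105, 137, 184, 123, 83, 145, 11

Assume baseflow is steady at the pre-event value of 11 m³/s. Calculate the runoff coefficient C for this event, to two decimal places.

C ≈ 0.46

ΣQ_DR = 843.0 m³/s; V = ΣQ_DR·Δt = 4.552 × 10^6 m³.
Runoff depth d = V / A = 59.43 mm.
C = d / P = 59.43 / 128 = 0.46.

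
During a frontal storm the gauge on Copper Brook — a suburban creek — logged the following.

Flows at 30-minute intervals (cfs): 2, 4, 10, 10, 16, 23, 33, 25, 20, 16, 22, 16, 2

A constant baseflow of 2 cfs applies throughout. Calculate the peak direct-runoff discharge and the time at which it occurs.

Q_p = 31.0 cfs at t = 3 h

Subtracting baseflow gives direct-runoff ordinates: 0.0, 2.0, 8.0, 8.0, 14.0, 21.0, 31.0, 23.0, 18.0, 14.0, 20.0, 14.0, 0.0 cfs.
The maximum is 31.0 cfs, occurring at the reading for t = 3 h.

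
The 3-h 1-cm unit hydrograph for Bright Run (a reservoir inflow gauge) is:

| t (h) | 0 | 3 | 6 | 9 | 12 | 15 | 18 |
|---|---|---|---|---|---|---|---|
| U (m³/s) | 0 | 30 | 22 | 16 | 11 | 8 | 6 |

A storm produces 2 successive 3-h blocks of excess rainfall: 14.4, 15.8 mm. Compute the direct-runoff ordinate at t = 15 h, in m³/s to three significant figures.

Q ≈ 28.9 m³/s

By discrete convolution, Q_j = Σ (P_i / 10 mm) · U_{j−i}.
At t = 15 h (j=5): Q = (14.4/10)·8 + (15.8/10)·11 = 28.9 m³/s.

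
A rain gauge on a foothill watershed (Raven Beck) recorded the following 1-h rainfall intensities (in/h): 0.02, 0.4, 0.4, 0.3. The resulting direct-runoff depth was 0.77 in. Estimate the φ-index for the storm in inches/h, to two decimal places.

φ ≈ 0.11 in/h

Only the 3 blocks with intensity above φ contribute runoff: 0.4, 0.4, 0.3 in/h.
Σ(I−φ)·Δt = d  ⇒  (0.4+0.4+0.3 − 3φ)·1 = 0.77
φ = (1.100 − 0.77/1) / 3 = 0.11 in/h.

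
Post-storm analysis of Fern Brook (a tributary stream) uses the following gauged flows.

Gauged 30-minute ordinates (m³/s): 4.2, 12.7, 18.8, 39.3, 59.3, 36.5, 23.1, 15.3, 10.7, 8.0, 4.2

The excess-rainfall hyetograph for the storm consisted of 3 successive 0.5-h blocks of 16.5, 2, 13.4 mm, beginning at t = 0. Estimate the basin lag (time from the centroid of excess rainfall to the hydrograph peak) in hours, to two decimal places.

t_L ≈ 1.30 h

Centroid of excess rainfall: t_c = Σ P_i·t̄_i / ΣP_i = 0.7014 h (block centres at 0.25, 0.75, 1.25 h).
Hydrograph peak occurs at t = 2 h, so basin lag t_L = 2 − 0.7014 = 1.30 h.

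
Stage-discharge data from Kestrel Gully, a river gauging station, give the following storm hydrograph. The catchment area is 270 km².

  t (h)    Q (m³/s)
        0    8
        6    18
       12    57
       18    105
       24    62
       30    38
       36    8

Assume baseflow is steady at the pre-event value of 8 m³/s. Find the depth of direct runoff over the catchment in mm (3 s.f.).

d ≈ 19.2 mm

Direct runoff: 0.0, 10.0, 49.0, 97.0, 54.0, 30.0, 0.0 m³/s; ΣQ_DR = 240.0 m³/s.
V = ΣQ_DR · Δt = 240.0 × 21600 s = 5.184 × 10^6 m³.
Over A = 270 km², depth = V / A = 19.2 mm.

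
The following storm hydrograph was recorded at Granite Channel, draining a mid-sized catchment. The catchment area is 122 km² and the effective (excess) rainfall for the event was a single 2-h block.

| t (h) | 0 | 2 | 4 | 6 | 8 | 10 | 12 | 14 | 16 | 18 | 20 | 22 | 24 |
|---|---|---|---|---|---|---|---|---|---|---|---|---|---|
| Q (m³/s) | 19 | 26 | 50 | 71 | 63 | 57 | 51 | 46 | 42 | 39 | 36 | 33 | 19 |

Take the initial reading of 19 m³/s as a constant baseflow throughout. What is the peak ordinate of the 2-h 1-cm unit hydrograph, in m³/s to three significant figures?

U_p ≈ 28.9 m³/s

Direct runoff: 0.0, 7.0, 31.0, 52.0, 44.0, 38.0, 32.0, 27.0, 23.0, 20.0, 17.0, 14.0, 0.0 m³/s; ΣQ_DR = 305.0 m³/s, peak = 52.0 m³/s.
Runoff depth d = ΣQ_DR·Δt / A = 305.0 × 7200 / (122 km²) = 18.00 mm.
The 1-cm UH is the DRH scaled by (10 mm)/d, so U_p = 52.0 × 10/18.00 = 28.9 m³/s.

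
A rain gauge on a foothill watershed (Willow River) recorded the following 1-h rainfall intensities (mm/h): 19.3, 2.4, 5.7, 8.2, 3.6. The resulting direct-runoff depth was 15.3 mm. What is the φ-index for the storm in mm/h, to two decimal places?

Only the 2 blocks with intensity above φ contribute runoff: 19.3, 8.2 mm/h.
Σ(I−φ)·Δt = d  ⇒  (19.3+8.2 − 2φ)·1 = 15.3
φ = (27.50 − 15.3/1) / 2 = 6.10 mm/h.

φ ≈ 6.10 mm/h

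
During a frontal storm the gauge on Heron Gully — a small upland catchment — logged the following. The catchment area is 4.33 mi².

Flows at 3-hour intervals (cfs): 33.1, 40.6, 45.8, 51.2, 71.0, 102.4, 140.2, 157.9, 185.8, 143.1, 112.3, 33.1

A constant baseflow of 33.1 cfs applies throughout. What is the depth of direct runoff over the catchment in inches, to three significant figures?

d ≈ 0.772 in

Direct runoff: 0.0, 7.5, 12.7, 18.1, 37.9, 69.3, 107.1, 124.8, 152.7, 110.0, 79.2, 0.0 cfs; ΣQ_DR = 719.3 cfs.
V = ΣQ_DR · Δt = 719.3 × 10800 s = 7.768 × 10^6 ft³.
Over A = 4.33 mi², depth = V / A = 0.772 in.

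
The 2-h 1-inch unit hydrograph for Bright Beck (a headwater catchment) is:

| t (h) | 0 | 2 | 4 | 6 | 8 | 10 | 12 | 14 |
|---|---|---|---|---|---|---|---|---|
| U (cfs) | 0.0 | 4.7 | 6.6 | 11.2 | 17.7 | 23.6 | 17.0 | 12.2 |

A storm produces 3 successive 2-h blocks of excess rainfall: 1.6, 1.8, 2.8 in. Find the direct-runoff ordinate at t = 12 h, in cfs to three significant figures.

By discrete convolution, Q_j = Σ (P_i / 1 in) · U_{j−i}.
At t = 12 h (j=6): Q = (1.6/1)·17.0 + (1.8/1)·23.6 + (2.8/1)·17.7 = 119 cfs.

Q ≈ 119 cfs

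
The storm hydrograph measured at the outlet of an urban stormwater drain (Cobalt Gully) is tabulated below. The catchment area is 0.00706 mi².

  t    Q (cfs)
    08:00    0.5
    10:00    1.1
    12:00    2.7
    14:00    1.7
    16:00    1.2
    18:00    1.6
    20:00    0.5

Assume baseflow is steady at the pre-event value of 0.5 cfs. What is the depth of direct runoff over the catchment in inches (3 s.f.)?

Direct runoff: 0.0, 0.6, 2.2, 1.2, 0.7, 1.1, 0.0 cfs; ΣQ_DR = 5.800 cfs.
V = ΣQ_DR · Δt = 5.800 × 7200 s = 41760 ft³.
Over A = 0.00706 mi², depth = V / A = 2.55 in.

d ≈ 2.55 in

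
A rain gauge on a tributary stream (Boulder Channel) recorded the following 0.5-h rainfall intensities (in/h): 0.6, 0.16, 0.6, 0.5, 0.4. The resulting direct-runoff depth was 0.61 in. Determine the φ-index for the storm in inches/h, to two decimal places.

φ ≈ 0.22 in/h

Only the 4 blocks with intensity above φ contribute runoff: 0.6, 0.6, 0.5, 0.4 in/h.
Σ(I−φ)·Δt = d  ⇒  (0.6+0.6+0.5+0.4 − 4φ)·0.5 = 0.61
φ = (2.100 − 0.61/0.5) / 4 = 0.22 in/h.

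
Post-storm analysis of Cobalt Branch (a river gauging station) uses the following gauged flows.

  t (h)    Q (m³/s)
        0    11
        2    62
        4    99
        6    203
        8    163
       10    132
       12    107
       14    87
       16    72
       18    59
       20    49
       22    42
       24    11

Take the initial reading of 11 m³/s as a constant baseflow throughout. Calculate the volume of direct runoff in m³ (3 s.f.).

Direct-runoff ordinates (Q − Q_b): 0.0, 51.0, 88.0, 192.0, 152.0, 121.0, 96.0, 76.0, 61.0, 48.0, 38.0, 31.0, 0.0 m³/s.
ΣQ_DR = 954.0 m³/s.
With Δt = 2 h = 7200 s, V = ΣQ_DR · Δt = 954.0 × 7200 = 6.87 × 10^6 m³.

V ≈ 6.87 × 10^6 m³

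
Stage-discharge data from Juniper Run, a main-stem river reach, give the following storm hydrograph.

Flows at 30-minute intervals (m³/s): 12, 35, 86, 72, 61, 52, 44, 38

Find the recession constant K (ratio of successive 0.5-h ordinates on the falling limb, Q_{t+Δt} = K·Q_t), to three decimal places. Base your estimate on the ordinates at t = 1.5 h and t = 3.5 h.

K ≈ 0.852

Using the recession-limb readings at t = 1.5 h and t = 3.5 h: Q falls from 72 to 38 m³/s over 4 intervals.
K = (Q₂/Q₁)^(1/4) = (38/72)^(1/4) = 0.852.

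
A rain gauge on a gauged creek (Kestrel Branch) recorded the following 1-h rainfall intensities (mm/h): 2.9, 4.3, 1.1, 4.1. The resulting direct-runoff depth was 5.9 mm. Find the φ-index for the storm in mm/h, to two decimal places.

Only the 3 blocks with intensity above φ contribute runoff: 2.9, 4.3, 4.1 mm/h.
Σ(I−φ)·Δt = d  ⇒  (2.9+4.3+4.1 − 3φ)·1 = 5.9
φ = (11.30 − 5.9/1) / 3 = 1.80 mm/h.

φ ≈ 1.80 mm/h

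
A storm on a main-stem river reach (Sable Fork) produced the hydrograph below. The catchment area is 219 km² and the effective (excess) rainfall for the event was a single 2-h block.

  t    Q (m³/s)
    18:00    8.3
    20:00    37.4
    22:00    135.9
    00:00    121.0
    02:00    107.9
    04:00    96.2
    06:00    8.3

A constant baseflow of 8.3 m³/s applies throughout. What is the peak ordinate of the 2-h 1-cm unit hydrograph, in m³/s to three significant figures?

Direct runoff: 0.0, 29.1, 127.6, 112.7, 99.6, 87.9, 0.0 m³/s; ΣQ_DR = 456.9 m³/s, peak = 127.6 m³/s.
Runoff depth d = ΣQ_DR·Δt / A = 456.9 × 7200 / (219 km²) = 15.02 mm.
The 1-cm UH is the DRH scaled by (10 mm)/d, so U_p = 127.6 × 10/15.02 = 84.9 m³/s.

U_p ≈ 84.9 m³/s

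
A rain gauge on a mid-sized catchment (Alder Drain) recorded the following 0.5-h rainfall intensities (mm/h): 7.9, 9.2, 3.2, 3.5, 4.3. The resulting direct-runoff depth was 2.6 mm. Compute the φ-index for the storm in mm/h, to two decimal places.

Only the 2 blocks with intensity above φ contribute runoff: 7.9, 9.2 mm/h.
Σ(I−φ)·Δt = d  ⇒  (7.9+9.2 − 2φ)·0.5 = 2.6
φ = (17.10 − 2.6/0.5) / 2 = 5.95 mm/h.

φ ≈ 5.95 mm/h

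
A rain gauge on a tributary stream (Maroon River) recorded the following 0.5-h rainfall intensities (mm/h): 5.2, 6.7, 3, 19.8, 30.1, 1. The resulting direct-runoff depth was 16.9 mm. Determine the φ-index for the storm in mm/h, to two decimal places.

Only the 2 blocks with intensity above φ contribute runoff: 19.8, 30.1 mm/h.
Σ(I−φ)·Δt = d  ⇒  (19.8+30.1 − 2φ)·0.5 = 16.9
φ = (49.90 − 16.9/0.5) / 2 = 8.05 mm/h.

φ ≈ 8.05 mm/h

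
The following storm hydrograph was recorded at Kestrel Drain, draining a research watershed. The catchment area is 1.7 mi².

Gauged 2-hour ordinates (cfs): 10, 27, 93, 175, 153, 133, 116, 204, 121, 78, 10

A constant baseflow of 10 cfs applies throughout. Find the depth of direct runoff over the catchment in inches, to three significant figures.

d ≈ 1.84 in

Direct runoff: 0.0, 17.0, 83.0, 165.0, 143.0, 123.0, 106.0, 194.0, 111.0, 68.0, 0.0 cfs; ΣQ_DR = 1010 cfs.
V = ΣQ_DR · Δt = 1010 × 7200 s = 7.272 × 10^6 ft³.
Over A = 1.7 mi², depth = V / A = 1.84 in.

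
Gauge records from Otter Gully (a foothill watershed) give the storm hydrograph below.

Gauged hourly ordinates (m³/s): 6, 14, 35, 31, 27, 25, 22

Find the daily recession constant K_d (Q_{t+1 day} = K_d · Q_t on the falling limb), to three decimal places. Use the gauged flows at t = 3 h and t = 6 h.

Between t = 3 h and t = 6 h the flow falls from 31 to 22 m³/s over 3×1 h = 3 h.
Per-interval ratio K = (22/31)^(1/3) = 0.8920; K_d = K^(24/1) = 0.064.

K_d ≈ 0.064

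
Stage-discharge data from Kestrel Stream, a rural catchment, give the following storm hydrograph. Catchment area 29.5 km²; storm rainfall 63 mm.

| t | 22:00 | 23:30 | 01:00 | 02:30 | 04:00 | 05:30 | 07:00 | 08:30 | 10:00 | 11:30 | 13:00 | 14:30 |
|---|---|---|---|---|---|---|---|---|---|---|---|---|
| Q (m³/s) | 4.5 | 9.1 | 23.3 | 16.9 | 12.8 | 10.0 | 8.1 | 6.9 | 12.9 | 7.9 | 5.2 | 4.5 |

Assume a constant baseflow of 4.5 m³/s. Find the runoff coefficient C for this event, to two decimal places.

C ≈ 0.20

ΣQ_DR = 68.10 m³/s; V = ΣQ_DR·Δt = 3.677 × 10^5 m³.
Runoff depth d = V / A = 12.47 mm.
C = d / P = 12.47 / 63 = 0.20.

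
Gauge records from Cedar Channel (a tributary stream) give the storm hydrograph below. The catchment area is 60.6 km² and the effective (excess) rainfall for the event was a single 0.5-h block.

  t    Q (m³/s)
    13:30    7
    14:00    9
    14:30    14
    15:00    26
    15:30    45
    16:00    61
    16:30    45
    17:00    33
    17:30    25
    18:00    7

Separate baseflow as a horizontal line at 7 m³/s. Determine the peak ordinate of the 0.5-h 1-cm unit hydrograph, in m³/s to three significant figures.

U_p ≈ 90.0 m³/s

Direct runoff: 0.0, 2.0, 7.0, 19.0, 38.0, 54.0, 38.0, 26.0, 18.0, 0.0 m³/s; ΣQ_DR = 202.0 m³/s, peak = 54.0 m³/s.
Runoff depth d = ΣQ_DR·Δt / A = 202.0 × 1800 / (60.6 km²) = 6.000 mm.
The 1-cm UH is the DRH scaled by (10 mm)/d, so U_p = 54.0 × 10/6.000 = 90.0 m³/s.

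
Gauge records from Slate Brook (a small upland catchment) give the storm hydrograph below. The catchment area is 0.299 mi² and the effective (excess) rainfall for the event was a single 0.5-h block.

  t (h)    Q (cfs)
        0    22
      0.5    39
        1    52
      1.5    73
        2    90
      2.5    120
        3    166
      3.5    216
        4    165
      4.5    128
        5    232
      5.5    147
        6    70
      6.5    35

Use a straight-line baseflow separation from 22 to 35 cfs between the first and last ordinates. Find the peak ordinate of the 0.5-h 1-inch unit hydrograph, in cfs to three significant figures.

Direct runoff: 0.00, 16.00, 28.00, 48.00, 64.00, 93.00, 138.00, 187.00, 135.00, 97.00, 200.00, 114.00, 36.00, 0.00 cfs; ΣQ_DR = 1156 cfs, peak = 200.00 cfs.
Runoff depth d = ΣQ_DR·Δt / A = 1156 × 1800 / (0.299 mi²) = 2.996 in.
The 1-inch UH is the DRH scaled by (1 in)/d, so U_p = 200.00 × 1/2.996 = 66.8 cfs.

U_p ≈ 66.8 cfs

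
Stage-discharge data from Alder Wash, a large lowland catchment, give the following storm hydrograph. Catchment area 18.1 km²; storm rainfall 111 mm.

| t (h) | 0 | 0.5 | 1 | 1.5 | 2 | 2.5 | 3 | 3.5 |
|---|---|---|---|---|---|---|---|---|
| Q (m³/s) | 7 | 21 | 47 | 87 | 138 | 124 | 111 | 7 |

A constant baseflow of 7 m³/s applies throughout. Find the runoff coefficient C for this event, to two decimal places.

C ≈ 0.44

ΣQ_DR = 486.0 m³/s; V = ΣQ_DR·Δt = 8.748 × 10^5 m³.
Runoff depth d = V / A = 48.33 mm.
C = d / P = 48.33 / 111 = 0.44.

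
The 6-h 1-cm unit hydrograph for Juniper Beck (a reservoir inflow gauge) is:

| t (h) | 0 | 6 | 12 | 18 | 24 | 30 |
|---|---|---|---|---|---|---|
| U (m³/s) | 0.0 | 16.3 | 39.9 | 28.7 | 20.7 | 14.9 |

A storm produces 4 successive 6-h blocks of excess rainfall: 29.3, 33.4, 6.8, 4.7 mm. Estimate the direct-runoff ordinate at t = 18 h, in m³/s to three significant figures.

Q ≈ 228 m³/s

By discrete convolution, Q_j = Σ (P_i / 10 mm) · U_{j−i}.
At t = 18 h (j=3): Q = (29.3/10)·28.7 + (33.4/10)·39.9 + (6.8/10)·16.3 + (4.7/10)·0.0 = 228 m³/s.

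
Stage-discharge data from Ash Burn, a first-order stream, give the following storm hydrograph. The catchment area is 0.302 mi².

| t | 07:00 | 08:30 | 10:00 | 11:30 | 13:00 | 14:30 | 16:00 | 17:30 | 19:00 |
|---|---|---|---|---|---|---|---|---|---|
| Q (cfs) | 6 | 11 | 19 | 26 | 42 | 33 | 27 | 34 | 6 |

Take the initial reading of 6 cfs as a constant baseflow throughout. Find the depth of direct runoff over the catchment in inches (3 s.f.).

d ≈ 1.15 in

Direct runoff: 0.0, 5.0, 13.0, 20.0, 36.0, 27.0, 21.0, 28.0, 0.0 cfs; ΣQ_DR = 150.0 cfs.
V = ΣQ_DR · Δt = 150.0 × 5400 s = 8.100 × 10^5 ft³.
Over A = 0.302 mi², depth = V / A = 1.15 in.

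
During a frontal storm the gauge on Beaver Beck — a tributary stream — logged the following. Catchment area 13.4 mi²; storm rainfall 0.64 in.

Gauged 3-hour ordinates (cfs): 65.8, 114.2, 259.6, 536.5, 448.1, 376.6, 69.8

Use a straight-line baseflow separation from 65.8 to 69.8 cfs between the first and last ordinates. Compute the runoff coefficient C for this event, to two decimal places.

C ≈ 0.76

ΣQ_DR = 1396 cfs; V = ΣQ_DR·Δt = 1.508 × 10^7 ft³.
Runoff depth d = V / A = 0.4843 in.
C = d / P = 0.4843 / 0.64 = 0.76.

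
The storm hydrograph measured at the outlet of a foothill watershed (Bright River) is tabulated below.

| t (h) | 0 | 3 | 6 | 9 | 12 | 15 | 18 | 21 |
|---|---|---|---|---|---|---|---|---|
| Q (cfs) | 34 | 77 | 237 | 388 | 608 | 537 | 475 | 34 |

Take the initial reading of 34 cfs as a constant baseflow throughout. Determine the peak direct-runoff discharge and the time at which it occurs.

Q_p = 574.0 cfs at t = 12 h

Subtracting baseflow gives direct-runoff ordinates: 0.0, 43.0, 203.0, 354.0, 574.0, 503.0, 441.0, 0.0 cfs.
The maximum is 574.0 cfs, occurring at the reading for t = 12 h.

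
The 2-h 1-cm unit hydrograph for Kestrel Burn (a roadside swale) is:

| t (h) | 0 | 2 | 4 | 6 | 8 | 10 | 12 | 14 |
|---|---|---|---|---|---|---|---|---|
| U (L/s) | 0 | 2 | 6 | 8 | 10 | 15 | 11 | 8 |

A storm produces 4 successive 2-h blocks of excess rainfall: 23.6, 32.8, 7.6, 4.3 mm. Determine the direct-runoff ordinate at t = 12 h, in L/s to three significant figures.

By discrete convolution, Q_j = Σ (P_i / 10 mm) · U_{j−i}.
At t = 12 h (j=6): Q = (23.6/10)·11 + (32.8/10)·15 + (7.6/10)·10 + (4.3/10)·8 = 86.2 L/s.

Q ≈ 86.2 L/s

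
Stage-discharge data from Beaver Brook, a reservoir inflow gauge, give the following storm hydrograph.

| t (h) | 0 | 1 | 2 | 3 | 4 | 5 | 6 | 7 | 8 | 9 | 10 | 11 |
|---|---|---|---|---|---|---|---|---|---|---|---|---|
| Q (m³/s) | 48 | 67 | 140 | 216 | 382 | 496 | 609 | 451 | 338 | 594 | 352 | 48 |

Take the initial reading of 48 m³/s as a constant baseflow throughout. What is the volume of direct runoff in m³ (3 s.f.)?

V ≈ 1.14 × 10^7 m³

Direct-runoff ordinates (Q − Q_b): 0.0, 19.0, 92.0, 168.0, 334.0, 448.0, 561.0, 403.0, 290.0, 546.0, 304.0, 0.0 m³/s.
ΣQ_DR = 3165 m³/s.
With Δt = 1 h = 3600 s, V = ΣQ_DR · Δt = 3165 × 3600 = 1.14 × 10^7 m³.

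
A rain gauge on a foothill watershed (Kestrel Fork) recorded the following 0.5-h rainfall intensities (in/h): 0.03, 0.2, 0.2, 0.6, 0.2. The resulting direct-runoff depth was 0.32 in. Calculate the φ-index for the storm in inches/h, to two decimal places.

φ ≈ 0.14 in/h

Only the 4 blocks with intensity above φ contribute runoff: 0.2, 0.2, 0.6, 0.2 in/h.
Σ(I−φ)·Δt = d  ⇒  (0.2+0.2+0.6+0.2 − 4φ)·0.5 = 0.32
φ = (1.200 − 0.32/0.5) / 4 = 0.14 in/h.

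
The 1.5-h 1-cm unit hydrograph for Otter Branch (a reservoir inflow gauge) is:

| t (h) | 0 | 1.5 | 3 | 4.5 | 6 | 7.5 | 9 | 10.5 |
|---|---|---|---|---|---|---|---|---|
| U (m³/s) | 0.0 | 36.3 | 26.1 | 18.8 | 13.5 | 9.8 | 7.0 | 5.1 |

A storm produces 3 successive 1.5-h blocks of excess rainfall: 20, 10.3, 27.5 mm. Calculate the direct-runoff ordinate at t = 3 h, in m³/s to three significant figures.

By discrete convolution, Q_j = Σ (P_i / 10 mm) · U_{j−i}.
At t = 3 h (j=2): Q = (20/10)·26.1 + (10.3/10)·36.3 + (27.5/10)·0.0 = 89.6 m³/s.

Q ≈ 89.6 m³/s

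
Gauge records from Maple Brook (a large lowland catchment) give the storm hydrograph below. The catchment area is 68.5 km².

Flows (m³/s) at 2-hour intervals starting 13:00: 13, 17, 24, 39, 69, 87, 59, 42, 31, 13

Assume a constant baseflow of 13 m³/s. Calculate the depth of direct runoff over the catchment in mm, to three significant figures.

d ≈ 27.7 mm

Direct runoff: 0.0, 4.0, 11.0, 26.0, 56.0, 74.0, 46.0, 29.0, 18.0, 0.0 m³/s; ΣQ_DR = 264.0 m³/s.
V = ΣQ_DR · Δt = 264.0 × 7200 s = 1.901 × 10^6 m³.
Over A = 68.5 km², depth = V / A = 27.7 mm.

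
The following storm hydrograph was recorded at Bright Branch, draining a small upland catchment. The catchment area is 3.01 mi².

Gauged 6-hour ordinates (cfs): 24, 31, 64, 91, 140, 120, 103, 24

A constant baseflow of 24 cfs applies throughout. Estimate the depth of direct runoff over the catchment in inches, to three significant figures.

Direct runoff: 0.0, 7.0, 40.0, 67.0, 116.0, 96.0, 79.0, 0.0 cfs; ΣQ_DR = 405.0 cfs.
V = ΣQ_DR · Δt = 405.0 × 21600 s = 8.748 × 10^6 ft³.
Over A = 3.01 mi², depth = V / A = 1.25 in.

d ≈ 1.25 in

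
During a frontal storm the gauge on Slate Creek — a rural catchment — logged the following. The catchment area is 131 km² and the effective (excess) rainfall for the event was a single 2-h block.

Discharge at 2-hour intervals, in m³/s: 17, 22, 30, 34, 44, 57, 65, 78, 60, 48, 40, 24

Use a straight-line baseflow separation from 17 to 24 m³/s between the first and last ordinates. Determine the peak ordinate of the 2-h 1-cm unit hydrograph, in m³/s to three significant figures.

U_p ≈ 37.7 m³/s

Direct runoff: 0.00, 4.36, 11.73, 15.09, 24.45, 36.82, 44.18, 56.55, 37.91, 25.27, 16.64, 0.00 m³/s; ΣQ_DR = 273.0 m³/s, peak = 56.55 m³/s.
Runoff depth d = ΣQ_DR·Δt / A = 273.0 × 7200 / (131 km²) = 15.00 mm.
The 1-cm UH is the DRH scaled by (10 mm)/d, so U_p = 56.55 × 10/15.00 = 37.7 m³/s.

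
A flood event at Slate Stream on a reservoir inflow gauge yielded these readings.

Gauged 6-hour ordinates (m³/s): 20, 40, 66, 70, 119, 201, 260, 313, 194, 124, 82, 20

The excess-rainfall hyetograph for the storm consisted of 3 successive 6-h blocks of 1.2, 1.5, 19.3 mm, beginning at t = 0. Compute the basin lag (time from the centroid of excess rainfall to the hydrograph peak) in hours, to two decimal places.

Centroid of excess rainfall: t_c = Σ P_i·t̄_i / ΣP_i = 13.9364 h (block centres at 3, 9, 15 h).
Hydrograph peak occurs at t = 42 h, so basin lag t_L = 42 − 13.9364 = 28.06 h.

t_L ≈ 28.06 h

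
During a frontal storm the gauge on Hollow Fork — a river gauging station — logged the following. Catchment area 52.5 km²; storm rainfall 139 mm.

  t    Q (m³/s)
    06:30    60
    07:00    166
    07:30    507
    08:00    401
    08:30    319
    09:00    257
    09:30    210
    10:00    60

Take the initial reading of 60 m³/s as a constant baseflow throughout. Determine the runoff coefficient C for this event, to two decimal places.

C ≈ 0.37

ΣQ_DR = 1500 m³/s; V = ΣQ_DR·Δt = 2.700 × 10^6 m³.
Runoff depth d = V / A = 51.43 mm.
C = d / P = 51.43 / 139 = 0.37.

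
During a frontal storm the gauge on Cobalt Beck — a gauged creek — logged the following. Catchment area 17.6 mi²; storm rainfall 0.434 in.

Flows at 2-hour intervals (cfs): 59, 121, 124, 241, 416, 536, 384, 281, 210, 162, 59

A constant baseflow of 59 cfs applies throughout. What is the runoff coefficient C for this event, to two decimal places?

ΣQ_DR = 1944 cfs; V = ΣQ_DR·Δt = 1.400 × 10^7 ft³.
Runoff depth d = V / A = 0.3423 in.
C = d / P = 0.3423 / 0.434 = 0.79.

C ≈ 0.79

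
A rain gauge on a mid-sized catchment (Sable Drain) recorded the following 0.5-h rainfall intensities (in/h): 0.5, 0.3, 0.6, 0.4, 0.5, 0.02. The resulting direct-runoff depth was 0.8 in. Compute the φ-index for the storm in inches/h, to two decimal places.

Only the 5 blocks with intensity above φ contribute runoff: 0.5, 0.3, 0.6, 0.4, 0.5 in/h.
Σ(I−φ)·Δt = d  ⇒  (0.5+0.3+0.6+0.4+0.5 − 5φ)·0.5 = 0.8
φ = (2.300 − 0.8/0.5) / 5 = 0.14 in/h.

φ ≈ 0.14 in/h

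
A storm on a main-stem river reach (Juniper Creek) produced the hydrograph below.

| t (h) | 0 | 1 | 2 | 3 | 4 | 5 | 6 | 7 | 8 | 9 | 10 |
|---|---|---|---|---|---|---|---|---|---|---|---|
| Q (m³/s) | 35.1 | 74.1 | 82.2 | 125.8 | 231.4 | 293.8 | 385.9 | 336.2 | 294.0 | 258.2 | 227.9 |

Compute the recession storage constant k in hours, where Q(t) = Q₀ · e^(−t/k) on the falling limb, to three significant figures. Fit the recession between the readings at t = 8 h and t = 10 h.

On the falling limb, Q drops from 294.0 to 227.9 m³/s between t = 8 h and t = 10 h (Δt = 2 h).
k = −Δt / ln(Q₂/Q₁) = −2 / ln(227.9/294.0) = 7.85 h.

k ≈ 7.85 h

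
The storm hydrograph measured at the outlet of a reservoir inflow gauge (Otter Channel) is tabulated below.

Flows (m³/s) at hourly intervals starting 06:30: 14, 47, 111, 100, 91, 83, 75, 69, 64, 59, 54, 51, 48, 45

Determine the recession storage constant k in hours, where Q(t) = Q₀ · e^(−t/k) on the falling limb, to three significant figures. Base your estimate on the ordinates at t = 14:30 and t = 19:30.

On the falling limb, Q drops from 64 to 45 m³/s between t = 14:30 and t = 19:30 (Δt = 5 h).
k = −Δt / ln(Q₂/Q₁) = −5 / ln(45/64) = 14.2 h.

k ≈ 14.2 h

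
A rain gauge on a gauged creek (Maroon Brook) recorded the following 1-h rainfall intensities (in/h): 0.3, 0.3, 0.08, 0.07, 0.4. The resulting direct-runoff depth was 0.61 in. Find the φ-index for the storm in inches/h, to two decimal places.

Only the 3 blocks with intensity above φ contribute runoff: 0.3, 0.3, 0.4 in/h.
Σ(I−φ)·Δt = d  ⇒  (0.3+0.3+0.4 − 3φ)·1 = 0.61
φ = (1.000 − 0.61/1) / 3 = 0.13 in/h.

φ ≈ 0.13 in/h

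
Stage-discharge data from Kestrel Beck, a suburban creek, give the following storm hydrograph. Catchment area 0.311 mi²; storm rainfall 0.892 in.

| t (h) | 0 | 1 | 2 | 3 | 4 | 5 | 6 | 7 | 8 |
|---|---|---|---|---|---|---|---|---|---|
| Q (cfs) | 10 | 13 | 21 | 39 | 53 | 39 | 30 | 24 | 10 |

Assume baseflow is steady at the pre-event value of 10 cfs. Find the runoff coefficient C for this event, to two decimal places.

ΣQ_DR = 149.0 cfs; V = ΣQ_DR·Δt = 5.364 × 10^5 ft³.
Runoff depth d = V / A = 0.7424 in.
C = d / P = 0.7424 / 0.892 = 0.83.

C ≈ 0.83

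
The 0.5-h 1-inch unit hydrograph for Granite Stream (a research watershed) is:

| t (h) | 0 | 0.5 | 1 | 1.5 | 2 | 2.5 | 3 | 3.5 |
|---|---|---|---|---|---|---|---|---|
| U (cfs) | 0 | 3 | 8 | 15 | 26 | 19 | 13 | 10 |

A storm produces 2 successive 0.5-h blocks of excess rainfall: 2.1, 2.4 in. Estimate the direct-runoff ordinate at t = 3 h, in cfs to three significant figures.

By discrete convolution, Q_j = Σ (P_i / 1 in) · U_{j−i}.
At t = 3 h (j=6): Q = (2.1/1)·13 + (2.4/1)·19 = 72.9 cfs.

Q ≈ 72.9 cfs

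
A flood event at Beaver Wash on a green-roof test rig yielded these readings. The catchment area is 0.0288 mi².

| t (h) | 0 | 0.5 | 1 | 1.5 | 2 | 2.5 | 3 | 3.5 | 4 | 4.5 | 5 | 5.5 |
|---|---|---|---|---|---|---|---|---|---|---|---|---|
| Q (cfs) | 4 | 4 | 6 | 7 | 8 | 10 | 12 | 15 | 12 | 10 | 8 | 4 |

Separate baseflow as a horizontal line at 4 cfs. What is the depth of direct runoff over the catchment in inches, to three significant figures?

d ≈ 1.40 in

Direct runoff: 0.0, 0.0, 2.0, 3.0, 4.0, 6.0, 8.0, 11.0, 8.0, 6.0, 4.0, 0.0 cfs; ΣQ_DR = 52.00 cfs.
V = ΣQ_DR · Δt = 52.00 × 1800 s = 93600 ft³.
Over A = 0.0288 mi², depth = V / A = 1.40 in.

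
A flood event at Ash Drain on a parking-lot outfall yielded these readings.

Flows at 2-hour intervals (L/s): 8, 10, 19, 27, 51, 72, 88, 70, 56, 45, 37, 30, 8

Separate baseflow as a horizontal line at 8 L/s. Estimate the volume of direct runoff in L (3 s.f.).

V ≈ 3.00 × 10^6 L

Direct-runoff ordinates (Q − Q_b): 0.0, 2.0, 11.0, 19.0, 43.0, 64.0, 80.0, 62.0, 48.0, 37.0, 29.0, 22.0, 0.0 L/s.
ΣQ_DR = 417.0 L/s.
With Δt = 2 h = 7200 s, V = ΣQ_DR · Δt = 417.0 × 7200 = 3.00 × 10^6 L.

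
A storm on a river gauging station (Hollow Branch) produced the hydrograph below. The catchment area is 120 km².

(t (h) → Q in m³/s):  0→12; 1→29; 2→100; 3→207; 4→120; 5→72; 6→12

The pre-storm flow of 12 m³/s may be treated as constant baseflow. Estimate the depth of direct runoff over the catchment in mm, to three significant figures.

d ≈ 14.0 mm

Direct runoff: 0.0, 17.0, 88.0, 195.0, 108.0, 60.0, 0.0 m³/s; ΣQ_DR = 468.0 m³/s.
V = ΣQ_DR · Δt = 468.0 × 3600 s = 1.685 × 10^6 m³.
Over A = 120 km², depth = V / A = 14.0 mm.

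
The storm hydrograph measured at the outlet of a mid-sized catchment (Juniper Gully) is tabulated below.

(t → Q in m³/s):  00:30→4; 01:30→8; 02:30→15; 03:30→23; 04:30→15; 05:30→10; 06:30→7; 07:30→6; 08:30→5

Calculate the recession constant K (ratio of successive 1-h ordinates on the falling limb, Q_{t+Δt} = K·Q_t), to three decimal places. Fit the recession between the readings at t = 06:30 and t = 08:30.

K ≈ 0.845

Using the recession-limb readings at t = 06:30 and t = 08:30: Q falls from 7 to 5 m³/s over 2 intervals.
K = (Q₂/Q₁)^(1/2) = (5/7)^(1/2) = 0.845.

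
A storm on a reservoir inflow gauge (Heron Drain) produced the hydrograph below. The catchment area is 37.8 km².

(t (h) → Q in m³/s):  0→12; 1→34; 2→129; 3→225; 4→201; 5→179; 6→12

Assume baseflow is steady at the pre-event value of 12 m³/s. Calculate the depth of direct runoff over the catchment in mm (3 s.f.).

Direct runoff: 0.0, 22.0, 117.0, 213.0, 189.0, 167.0, 0.0 m³/s; ΣQ_DR = 708.0 m³/s.
V = ΣQ_DR · Δt = 708.0 × 3600 s = 2.549 × 10^6 m³.
Over A = 37.8 km², depth = V / A = 67.4 mm.

d ≈ 67.4 mm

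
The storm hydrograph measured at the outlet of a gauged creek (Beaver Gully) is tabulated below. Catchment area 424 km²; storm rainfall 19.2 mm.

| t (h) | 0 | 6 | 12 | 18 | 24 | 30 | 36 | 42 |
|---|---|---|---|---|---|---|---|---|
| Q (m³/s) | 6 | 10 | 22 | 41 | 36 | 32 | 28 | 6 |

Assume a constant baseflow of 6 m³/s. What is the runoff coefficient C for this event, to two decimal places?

ΣQ_DR = 133.0 m³/s; V = ΣQ_DR·Δt = 2.873 × 10^6 m³.
Runoff depth d = V / A = 6.775 mm.
C = d / P = 6.775 / 19.2 = 0.35.

C ≈ 0.35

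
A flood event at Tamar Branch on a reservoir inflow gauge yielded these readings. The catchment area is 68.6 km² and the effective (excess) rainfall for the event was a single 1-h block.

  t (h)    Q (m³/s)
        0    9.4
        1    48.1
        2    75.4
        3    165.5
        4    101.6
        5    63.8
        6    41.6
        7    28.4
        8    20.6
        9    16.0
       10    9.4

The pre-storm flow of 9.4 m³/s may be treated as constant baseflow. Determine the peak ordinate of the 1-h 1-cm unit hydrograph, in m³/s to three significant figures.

U_p ≈ 62.4 m³/s

Direct runoff: 0.0, 38.7, 66.0, 156.1, 92.2, 54.4, 32.2, 19.0, 11.2, 6.6, 0.0 m³/s; ΣQ_DR = 476.4 m³/s, peak = 156.1 m³/s.
Runoff depth d = ΣQ_DR·Δt / A = 476.4 × 3600 / (68.6 km²) = 25.00 mm.
The 1-cm UH is the DRH scaled by (10 mm)/d, so U_p = 156.1 × 10/25.00 = 62.4 m³/s.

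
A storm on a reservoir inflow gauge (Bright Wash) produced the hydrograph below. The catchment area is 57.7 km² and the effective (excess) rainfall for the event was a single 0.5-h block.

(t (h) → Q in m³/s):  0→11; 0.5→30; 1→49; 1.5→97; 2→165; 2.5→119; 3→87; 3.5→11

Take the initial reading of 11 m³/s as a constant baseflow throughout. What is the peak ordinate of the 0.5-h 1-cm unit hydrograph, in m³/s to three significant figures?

Direct runoff: 0.0, 19.0, 38.0, 86.0, 154.0, 108.0, 76.0, 0.0 m³/s; ΣQ_DR = 481.0 m³/s, peak = 154.0 m³/s.
Runoff depth d = ΣQ_DR·Δt / A = 481.0 × 1800 / (57.7 km²) = 15.01 mm.
The 1-cm UH is the DRH scaled by (10 mm)/d, so U_p = 154.0 × 10/15.01 = 103 m³/s.

U_p ≈ 103 m³/s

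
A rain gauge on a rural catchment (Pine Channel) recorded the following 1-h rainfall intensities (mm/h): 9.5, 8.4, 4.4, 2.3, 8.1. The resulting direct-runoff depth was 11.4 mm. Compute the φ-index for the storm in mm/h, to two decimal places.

φ ≈ 4.87 mm/h

Only the 3 blocks with intensity above φ contribute runoff: 9.5, 8.4, 8.1 mm/h.
Σ(I−φ)·Δt = d  ⇒  (9.5+8.4+8.1 − 3φ)·1 = 11.4
φ = (26.00 − 11.4/1) / 3 = 4.87 mm/h.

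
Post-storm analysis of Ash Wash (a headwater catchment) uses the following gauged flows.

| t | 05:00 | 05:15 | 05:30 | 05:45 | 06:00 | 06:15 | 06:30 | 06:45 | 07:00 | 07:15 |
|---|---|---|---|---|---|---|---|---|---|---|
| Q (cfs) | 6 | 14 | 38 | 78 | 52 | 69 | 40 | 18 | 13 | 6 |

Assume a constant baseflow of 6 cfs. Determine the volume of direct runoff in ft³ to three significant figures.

Direct-runoff ordinates (Q − Q_b): 0.0, 8.0, 32.0, 72.0, 46.0, 63.0, 34.0, 12.0, 7.0, 0.0 cfs.
ΣQ_DR = 274.0 cfs.
With Δt = 0.25 h = 900 s, V = ΣQ_DR · Δt = 274.0 × 900 = 2.47 × 10^5 ft³.

V ≈ 2.47 × 10^5 ft³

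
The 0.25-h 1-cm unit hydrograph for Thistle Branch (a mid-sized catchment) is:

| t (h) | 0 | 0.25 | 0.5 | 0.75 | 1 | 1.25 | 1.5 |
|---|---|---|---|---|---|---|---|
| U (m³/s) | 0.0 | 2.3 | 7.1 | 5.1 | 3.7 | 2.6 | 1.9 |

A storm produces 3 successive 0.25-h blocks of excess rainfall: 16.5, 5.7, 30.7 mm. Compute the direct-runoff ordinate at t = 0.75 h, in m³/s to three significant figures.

Q ≈ 19.5 m³/s

By discrete convolution, Q_j = Σ (P_i / 10 mm) · U_{j−i}.
At t = 0.75 h (j=3): Q = (16.5/10)·5.1 + (5.7/10)·7.1 + (30.7/10)·2.3 = 19.5 m³/s.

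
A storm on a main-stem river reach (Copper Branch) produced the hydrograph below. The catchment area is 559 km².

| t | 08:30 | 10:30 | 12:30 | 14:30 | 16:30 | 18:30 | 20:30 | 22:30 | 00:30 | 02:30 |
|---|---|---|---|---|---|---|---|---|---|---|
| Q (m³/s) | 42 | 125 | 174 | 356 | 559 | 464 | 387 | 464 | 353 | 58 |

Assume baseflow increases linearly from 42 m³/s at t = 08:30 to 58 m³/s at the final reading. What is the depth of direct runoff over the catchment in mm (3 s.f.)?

Direct runoff: 0.00, 81.22, 128.44, 308.67, 509.89, 413.11, 334.33, 409.56, 296.78, 0.00 m³/s; ΣQ_DR = 2482 m³/s.
V = ΣQ_DR · Δt = 2482 × 7200 s = 1.787 × 10^7 m³.
Over A = 559 km², depth = V / A = 32.0 mm.

d ≈ 32.0 mm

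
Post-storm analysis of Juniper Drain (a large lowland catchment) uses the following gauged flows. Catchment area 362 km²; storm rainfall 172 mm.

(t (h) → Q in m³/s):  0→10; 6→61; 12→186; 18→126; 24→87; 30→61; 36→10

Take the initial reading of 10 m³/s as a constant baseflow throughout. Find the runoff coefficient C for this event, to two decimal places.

ΣQ_DR = 471.0 m³/s; V = ΣQ_DR·Δt = 1.017 × 10^7 m³.
Runoff depth d = V / A = 28.10 mm.
C = d / P = 28.10 / 172 = 0.16.

C ≈ 0.16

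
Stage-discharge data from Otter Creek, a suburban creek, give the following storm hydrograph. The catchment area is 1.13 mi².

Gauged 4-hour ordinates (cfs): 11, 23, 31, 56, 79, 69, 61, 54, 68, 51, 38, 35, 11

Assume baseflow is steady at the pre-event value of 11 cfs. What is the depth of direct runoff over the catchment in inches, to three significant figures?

d ≈ 2.44 in

Direct runoff: 0.0, 12.0, 20.0, 45.0, 68.0, 58.0, 50.0, 43.0, 57.0, 40.0, 27.0, 24.0, 0.0 cfs; ΣQ_DR = 444.0 cfs.
V = ΣQ_DR · Δt = 444.0 × 14400 s = 6.394 × 10^6 ft³.
Over A = 1.13 mi², depth = V / A = 2.44 in.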